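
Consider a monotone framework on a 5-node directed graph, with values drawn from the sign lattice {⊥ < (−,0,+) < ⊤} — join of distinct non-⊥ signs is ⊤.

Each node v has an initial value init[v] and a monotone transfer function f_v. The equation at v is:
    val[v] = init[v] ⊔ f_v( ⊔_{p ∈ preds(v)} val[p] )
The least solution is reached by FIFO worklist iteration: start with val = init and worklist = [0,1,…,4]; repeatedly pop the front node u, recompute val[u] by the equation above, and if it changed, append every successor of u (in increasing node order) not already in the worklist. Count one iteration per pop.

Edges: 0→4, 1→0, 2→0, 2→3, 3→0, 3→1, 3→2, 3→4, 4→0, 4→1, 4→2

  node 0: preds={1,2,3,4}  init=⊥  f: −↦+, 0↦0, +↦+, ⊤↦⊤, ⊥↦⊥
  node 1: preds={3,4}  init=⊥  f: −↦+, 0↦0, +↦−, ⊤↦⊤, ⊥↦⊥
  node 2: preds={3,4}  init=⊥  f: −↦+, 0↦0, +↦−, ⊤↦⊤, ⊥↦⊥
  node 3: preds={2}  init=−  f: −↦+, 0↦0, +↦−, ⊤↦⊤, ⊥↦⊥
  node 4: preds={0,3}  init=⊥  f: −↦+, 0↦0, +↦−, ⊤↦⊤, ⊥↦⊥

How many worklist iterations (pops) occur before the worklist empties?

Trace (15 dequeues):
  [1] u=0 | in − | out + | prev ⊥ | push {}
  [2] u=1 | in − | out + | prev ⊥ | push {0}
  [3] u=2 | in − | out + | prev ⊥ | push {}
  [4] u=3 | in + | out − | ==
  [5] u=4 | in ⊤ | out ⊤ | prev ⊥ | push {1,2}
  [6] u=0 | in ⊤ | out ⊤ | prev + | push {4}
  [7] u=1 | in ⊤ | out ⊤ | prev + | push {0}
  [8] u=2 | in ⊤ | out ⊤ | prev + | push {3}
  [9] u=4 | in ⊤ | out ⊤ | ==
  [10] u=0 | in ⊤ | out ⊤ | ==
  [11] u=3 | in ⊤ | out ⊤ | prev − | push {0,1,2,4}
  [12] u=0 | in ⊤ | out ⊤ | ==
  [13] u=1 | in ⊤ | out ⊤ | ==
  [14] u=2 | in ⊤ | out ⊤ | ==
  [15] u=4 | in ⊤ | out ⊤ | ==

Converged values:
  [0] ⊤
  [1] ⊤
  [2] ⊤
  [3] ⊤
  [4] ⊤

15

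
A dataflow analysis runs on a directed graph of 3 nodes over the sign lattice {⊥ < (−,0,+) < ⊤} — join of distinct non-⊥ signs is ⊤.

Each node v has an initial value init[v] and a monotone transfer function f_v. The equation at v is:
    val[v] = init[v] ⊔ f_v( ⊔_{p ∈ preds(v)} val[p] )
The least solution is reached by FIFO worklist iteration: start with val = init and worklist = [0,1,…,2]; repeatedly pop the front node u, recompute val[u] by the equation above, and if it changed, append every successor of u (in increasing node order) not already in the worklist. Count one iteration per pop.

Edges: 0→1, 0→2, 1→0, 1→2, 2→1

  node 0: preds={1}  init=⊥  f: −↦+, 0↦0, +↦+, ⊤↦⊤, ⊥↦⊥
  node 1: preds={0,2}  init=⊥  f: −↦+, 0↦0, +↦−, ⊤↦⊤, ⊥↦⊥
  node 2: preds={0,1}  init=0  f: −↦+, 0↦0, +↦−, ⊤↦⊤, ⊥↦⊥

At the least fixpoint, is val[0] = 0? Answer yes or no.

Iteration log — 6 steps:
  step 1. node 0  ⊔preds=⊥  new=⊥  stable
  step 2. node 1  ⊔preds=0  new=0  old=⊥  +wl: 0
  step 3. node 2  ⊔preds=0  new=0  stable
  step 4. node 0  ⊔preds=0  new=0  old=⊥  +wl: 1,2
  step 5. node 1  ⊔preds=0  new=0  stable
  step 6. node 2  ⊔preds=0  new=0  stable

Least fixpoint reached:
  node 0: 0
  node 1: 0
  node 2: 0

yes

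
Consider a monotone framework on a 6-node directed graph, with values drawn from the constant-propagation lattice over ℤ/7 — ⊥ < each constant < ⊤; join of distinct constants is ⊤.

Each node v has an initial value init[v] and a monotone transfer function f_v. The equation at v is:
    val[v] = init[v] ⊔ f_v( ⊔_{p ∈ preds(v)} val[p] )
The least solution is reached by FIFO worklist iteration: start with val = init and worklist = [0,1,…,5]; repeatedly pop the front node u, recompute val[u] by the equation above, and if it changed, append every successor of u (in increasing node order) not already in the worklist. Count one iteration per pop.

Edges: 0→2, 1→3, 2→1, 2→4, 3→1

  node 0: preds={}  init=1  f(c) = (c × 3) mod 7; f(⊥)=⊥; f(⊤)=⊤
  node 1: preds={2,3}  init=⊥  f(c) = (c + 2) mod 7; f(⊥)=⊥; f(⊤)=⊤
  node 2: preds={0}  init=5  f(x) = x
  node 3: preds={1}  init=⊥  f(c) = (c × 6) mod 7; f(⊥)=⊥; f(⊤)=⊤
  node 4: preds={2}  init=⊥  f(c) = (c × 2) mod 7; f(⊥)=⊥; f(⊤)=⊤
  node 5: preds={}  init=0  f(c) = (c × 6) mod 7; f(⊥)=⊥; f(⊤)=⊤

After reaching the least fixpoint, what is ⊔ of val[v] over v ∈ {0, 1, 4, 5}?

Worklist (9 pops):
  #1 pop 0: in=⊥ → 1 (no change)
  #2 pop 1: in=5 → 0 (was ⊥); enqueue []
  #3 pop 2: in=1 → ⊤ (was 5); enqueue [1]
  #4 pop 3: in=0 → 0 (was ⊥); enqueue []
  #5 pop 4: in=⊤ → ⊤ (was ⊥); enqueue []
  #6 pop 5: in=⊥ → 0 (no change)
  #7 pop 1: in=⊤ → ⊤ (was 0); enqueue [3]
  #8 pop 3: in=⊤ → ⊤ (was 0); enqueue [1]
  #9 pop 1: in=⊤ → ⊤ (no change)

Fixpoint:
  val[0] = 1
  val[1] = ⊤
  val[2] = ⊤
  val[3] = ⊤
  val[4] = ⊤
  val[5] = 0

⊤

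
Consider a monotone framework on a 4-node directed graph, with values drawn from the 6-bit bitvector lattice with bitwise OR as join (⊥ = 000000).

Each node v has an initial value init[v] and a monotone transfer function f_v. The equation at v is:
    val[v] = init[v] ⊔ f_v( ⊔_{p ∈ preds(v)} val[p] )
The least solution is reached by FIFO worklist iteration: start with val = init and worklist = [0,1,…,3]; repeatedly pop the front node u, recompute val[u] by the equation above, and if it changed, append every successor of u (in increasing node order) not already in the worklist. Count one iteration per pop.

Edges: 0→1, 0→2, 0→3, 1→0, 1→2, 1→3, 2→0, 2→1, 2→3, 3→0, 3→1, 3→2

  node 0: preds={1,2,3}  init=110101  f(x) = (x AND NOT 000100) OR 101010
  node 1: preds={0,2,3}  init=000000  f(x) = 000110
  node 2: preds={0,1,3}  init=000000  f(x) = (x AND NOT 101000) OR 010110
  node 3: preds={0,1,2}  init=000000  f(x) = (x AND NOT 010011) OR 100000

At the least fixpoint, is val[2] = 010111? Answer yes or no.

Iteration log — 7 steps:
  step 1. node 0  ⊔preds=000000  new=111111  old=110101  +wl: 
  step 2. node 1  ⊔preds=111111  new=000110  old=000000  +wl: 0
  step 3. node 2  ⊔preds=111111  new=010111  old=000000  +wl: 1
  step 4. node 3  ⊔preds=111111  new=101100  old=000000  +wl: 2
  step 5. node 0  ⊔preds=111111  new=111111  stable
  step 6. node 1  ⊔preds=111111  new=000110  stable
  step 7. node 2  ⊔preds=111111  new=010111  stable

Least fixpoint reached:
  node 0: 111111
  node 1: 000110
  node 2: 010111
  node 3: 101100

yes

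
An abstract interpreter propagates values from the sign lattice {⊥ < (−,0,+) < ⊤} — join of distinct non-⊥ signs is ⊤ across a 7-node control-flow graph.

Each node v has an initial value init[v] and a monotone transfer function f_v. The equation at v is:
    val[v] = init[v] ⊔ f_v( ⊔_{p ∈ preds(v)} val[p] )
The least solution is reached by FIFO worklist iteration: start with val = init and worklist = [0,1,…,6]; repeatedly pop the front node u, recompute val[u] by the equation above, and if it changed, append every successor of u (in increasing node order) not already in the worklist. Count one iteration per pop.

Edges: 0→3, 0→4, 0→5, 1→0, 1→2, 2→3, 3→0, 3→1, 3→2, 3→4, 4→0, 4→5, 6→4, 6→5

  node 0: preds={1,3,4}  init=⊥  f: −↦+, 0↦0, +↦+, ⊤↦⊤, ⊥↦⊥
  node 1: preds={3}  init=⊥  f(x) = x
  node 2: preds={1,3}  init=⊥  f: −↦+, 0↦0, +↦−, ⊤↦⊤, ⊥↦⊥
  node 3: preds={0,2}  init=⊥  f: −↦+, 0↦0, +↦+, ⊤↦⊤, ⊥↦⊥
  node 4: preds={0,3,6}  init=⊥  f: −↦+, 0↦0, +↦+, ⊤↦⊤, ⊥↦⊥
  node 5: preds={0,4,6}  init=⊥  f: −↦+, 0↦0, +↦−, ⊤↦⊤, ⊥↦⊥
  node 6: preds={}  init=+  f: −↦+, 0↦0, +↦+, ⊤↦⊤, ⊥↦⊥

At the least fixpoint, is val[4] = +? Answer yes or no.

Trace (23 dequeues):
  [1] u=0 | in ⊥ | out ⊥ | ==
  [2] u=1 | in ⊥ | out ⊥ | ==
  [3] u=2 | in ⊥ | out ⊥ | ==
  [4] u=3 | in ⊥ | out ⊥ | ==
  [5] u=4 | in + | out + | prev ⊥ | push {0}
  [6] u=5 | in + | out − | prev ⊥ | push {}
  [7] u=6 | in ⊥ | out + | ==
  [8] u=0 | in + | out + | prev ⊥ | push {3,4,5}
  [9] u=3 | in + | out + | prev ⊥ | push {0,1,2}
  [10] u=4 | in + | out + | ==
  [11] u=5 | in + | out − | ==
  [12] u=0 | in + | out + | ==
  [13] u=1 | in + | out + | prev ⊥ | push {0}
  [14] u=2 | in + | out − | prev ⊥ | push {3}
  [15] u=0 | in + | out + | ==
  [16] u=3 | in ⊤ | out ⊤ | prev + | push {0,1,2,4}
  [17] u=0 | in ⊤ | out ⊤ | prev + | push {3,5}
  [18] u=1 | in ⊤ | out ⊤ | prev + | push {0}
  [19] u=2 | in ⊤ | out ⊤ | prev − | push {}
  [20] u=4 | in ⊤ | out ⊤ | prev + | push {}
  [21] u=3 | in ⊤ | out ⊤ | ==
  [22] u=5 | in ⊤ | out ⊤ | prev − | push {}
  [23] u=0 | in ⊤ | out ⊤ | ==

Converged values:
  [0] ⊤
  [1] ⊤
  [2] ⊤
  [3] ⊤
  [4] ⊤
  [5] ⊤
  [6] +

no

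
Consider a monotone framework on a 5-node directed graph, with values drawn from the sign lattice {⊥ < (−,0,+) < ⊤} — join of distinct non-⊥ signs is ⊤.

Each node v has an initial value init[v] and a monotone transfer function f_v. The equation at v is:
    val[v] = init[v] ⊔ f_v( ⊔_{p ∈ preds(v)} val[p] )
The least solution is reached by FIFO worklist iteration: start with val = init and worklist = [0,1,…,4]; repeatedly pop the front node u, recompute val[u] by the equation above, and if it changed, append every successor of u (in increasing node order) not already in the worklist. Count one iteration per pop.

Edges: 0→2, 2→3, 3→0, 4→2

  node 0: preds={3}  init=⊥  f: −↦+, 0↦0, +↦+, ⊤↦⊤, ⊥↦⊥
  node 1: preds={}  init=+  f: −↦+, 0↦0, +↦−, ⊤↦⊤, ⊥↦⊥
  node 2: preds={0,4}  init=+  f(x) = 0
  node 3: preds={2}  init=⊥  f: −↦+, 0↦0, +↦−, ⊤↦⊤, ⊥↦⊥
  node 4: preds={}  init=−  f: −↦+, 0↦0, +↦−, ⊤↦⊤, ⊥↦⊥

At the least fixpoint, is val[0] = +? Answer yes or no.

Trace (7 dequeues):
  [1] u=0 | in ⊥ | out ⊥ | ==
  [2] u=1 | in ⊥ | out + | ==
  [3] u=2 | in − | out ⊤ | prev + | push {}
  [4] u=3 | in ⊤ | out ⊤ | prev ⊥ | push {0}
  [5] u=4 | in ⊥ | out − | ==
  [6] u=0 | in ⊤ | out ⊤ | prev ⊥ | push {2}
  [7] u=2 | in ⊤ | out ⊤ | ==

Converged values:
  [0] ⊤
  [1] +
  [2] ⊤
  [3] ⊤
  [4] −

no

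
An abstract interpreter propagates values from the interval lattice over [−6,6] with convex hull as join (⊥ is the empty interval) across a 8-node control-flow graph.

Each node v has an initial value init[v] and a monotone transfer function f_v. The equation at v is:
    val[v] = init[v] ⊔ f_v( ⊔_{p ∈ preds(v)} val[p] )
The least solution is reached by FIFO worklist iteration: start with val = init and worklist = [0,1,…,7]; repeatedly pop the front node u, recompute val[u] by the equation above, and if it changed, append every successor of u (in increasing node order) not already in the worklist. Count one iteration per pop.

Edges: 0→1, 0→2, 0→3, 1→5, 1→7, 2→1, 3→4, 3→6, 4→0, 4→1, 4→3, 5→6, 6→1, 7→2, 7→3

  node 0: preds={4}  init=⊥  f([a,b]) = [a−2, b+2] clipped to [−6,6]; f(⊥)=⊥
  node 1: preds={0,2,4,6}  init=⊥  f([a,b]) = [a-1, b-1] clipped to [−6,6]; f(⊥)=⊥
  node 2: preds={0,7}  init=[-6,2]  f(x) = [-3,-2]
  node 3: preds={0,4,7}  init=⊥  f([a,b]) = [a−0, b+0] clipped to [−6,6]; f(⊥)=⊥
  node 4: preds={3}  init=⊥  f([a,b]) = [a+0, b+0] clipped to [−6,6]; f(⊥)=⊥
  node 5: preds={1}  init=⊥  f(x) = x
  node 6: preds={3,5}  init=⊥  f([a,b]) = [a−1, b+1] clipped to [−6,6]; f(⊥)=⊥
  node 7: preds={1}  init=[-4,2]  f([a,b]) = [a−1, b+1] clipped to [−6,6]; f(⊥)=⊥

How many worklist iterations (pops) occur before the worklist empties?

30

Iteration log — 30 steps:
  step 1. node 0  ⊔preds=⊥  new=⊥  stable
  step 2. node 1  ⊔preds=[-6,2]  new=[-6,1]  old=⊥  +wl: 
  step 3. node 2  ⊔preds=[-4,2]  new=[-6,2]  stable
  step 4. node 3  ⊔preds=[-4,2]  new=[-4,2]  old=⊥  +wl: 
  step 5. node 4  ⊔preds=[-4,2]  new=[-4,2]  old=⊥  +wl: 0,1,3
  step 6. node 5  ⊔preds=[-6,1]  new=[-6,1]  old=⊥  +wl: 
  step 7. node 6  ⊔preds=[-6,2]  new=[-6,3]  old=⊥  +wl: 
  step 8. node 7  ⊔preds=[-6,1]  new=[-6,2]  old=[-4,2]  +wl: 2
  step 9. node 0  ⊔preds=[-4,2]  new=[-6,4]  old=⊥  +wl: 
  step 10. node 1  ⊔preds=[-6,4]  new=[-6,3]  old=[-6,1]  +wl: 5,7
  step 11. node 3  ⊔preds=[-6,4]  new=[-6,4]  old=[-4,2]  +wl: 4,6
  step 12. node 2  ⊔preds=[-6,4]  new=[-6,2]  stable
  step 13. node 5  ⊔preds=[-6,3]  new=[-6,3]  old=[-6,1]  +wl: 
  step 14. node 7  ⊔preds=[-6,3]  new=[-6,4]  old=[-6,2]  +wl: 2,3
  step 15. node 4  ⊔preds=[-6,4]  new=[-6,4]  old=[-4,2]  +wl: 0,1
  step 16. node 6  ⊔preds=[-6,4]  new=[-6,5]  old=[-6,3]  +wl: 
  step 17. node 2  ⊔preds=[-6,4]  new=[-6,2]  stable
  step 18. node 3  ⊔preds=[-6,4]  new=[-6,4]  stable
  step 19. node 0  ⊔preds=[-6,4]  new=[-6,6]  old=[-6,4]  +wl: 2,3
  step 20. node 1  ⊔preds=[-6,6]  new=[-6,5]  old=[-6,3]  +wl: 5,7
  step 21. node 2  ⊔preds=[-6,6]  new=[-6,2]  stable
  step 22. node 3  ⊔preds=[-6,6]  new=[-6,6]  old=[-6,4]  +wl: 4,6
  step 23. node 5  ⊔preds=[-6,5]  new=[-6,5]  old=[-6,3]  +wl: 
  step 24. node 7  ⊔preds=[-6,5]  new=[-6,6]  old=[-6,4]  +wl: 2,3
  step 25. node 4  ⊔preds=[-6,6]  new=[-6,6]  old=[-6,4]  +wl: 0,1
  step 26. node 6  ⊔preds=[-6,6]  new=[-6,6]  old=[-6,5]  +wl: 
  step 27. node 2  ⊔preds=[-6,6]  new=[-6,2]  stable
  step 28. node 3  ⊔preds=[-6,6]  new=[-6,6]  stable
  step 29. node 0  ⊔preds=[-6,6]  new=[-6,6]  stable
  step 30. node 1  ⊔preds=[-6,6]  new=[-6,5]  stable

Least fixpoint reached:
  node 0: [-6,6]
  node 1: [-6,5]
  node 2: [-6,2]
  node 3: [-6,6]
  node 4: [-6,6]
  node 5: [-6,5]
  node 6: [-6,6]
  node 7: [-6,6]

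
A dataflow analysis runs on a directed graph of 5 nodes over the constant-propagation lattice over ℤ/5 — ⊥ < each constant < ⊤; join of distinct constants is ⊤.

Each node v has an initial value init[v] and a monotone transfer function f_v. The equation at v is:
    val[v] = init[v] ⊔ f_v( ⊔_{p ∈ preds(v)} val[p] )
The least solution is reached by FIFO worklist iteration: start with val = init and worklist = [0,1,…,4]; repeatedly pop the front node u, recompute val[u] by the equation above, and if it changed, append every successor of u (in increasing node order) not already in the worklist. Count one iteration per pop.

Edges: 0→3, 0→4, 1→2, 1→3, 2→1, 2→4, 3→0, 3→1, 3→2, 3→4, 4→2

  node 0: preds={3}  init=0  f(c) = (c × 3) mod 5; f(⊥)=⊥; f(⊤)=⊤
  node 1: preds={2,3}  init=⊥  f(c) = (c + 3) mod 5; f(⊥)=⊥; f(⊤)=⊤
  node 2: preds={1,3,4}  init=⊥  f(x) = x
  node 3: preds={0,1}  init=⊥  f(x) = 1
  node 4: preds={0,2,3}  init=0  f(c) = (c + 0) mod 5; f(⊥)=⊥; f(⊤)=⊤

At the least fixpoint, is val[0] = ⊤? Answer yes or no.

yes

Trace (11 dequeues):
  [1] u=0 | in ⊥ | out 0 | ==
  [2] u=1 | in ⊥ | out ⊥ | ==
  [3] u=2 | in 0 | out 0 | prev ⊥ | push {1}
  [4] u=3 | in 0 | out 1 | prev ⊥ | push {0,2}
  [5] u=4 | in ⊤ | out ⊤ | prev 0 | push {}
  [6] u=1 | in ⊤ | out ⊤ | prev ⊥ | push {3}
  [7] u=0 | in 1 | out ⊤ | prev 0 | push {4}
  [8] u=2 | in ⊤ | out ⊤ | prev 0 | push {1}
  [9] u=3 | in ⊤ | out 1 | ==
  [10] u=4 | in ⊤ | out ⊤ | ==
  [11] u=1 | in ⊤ | out ⊤ | ==

Converged values:
  [0] ⊤
  [1] ⊤
  [2] ⊤
  [3] 1
  [4] ⊤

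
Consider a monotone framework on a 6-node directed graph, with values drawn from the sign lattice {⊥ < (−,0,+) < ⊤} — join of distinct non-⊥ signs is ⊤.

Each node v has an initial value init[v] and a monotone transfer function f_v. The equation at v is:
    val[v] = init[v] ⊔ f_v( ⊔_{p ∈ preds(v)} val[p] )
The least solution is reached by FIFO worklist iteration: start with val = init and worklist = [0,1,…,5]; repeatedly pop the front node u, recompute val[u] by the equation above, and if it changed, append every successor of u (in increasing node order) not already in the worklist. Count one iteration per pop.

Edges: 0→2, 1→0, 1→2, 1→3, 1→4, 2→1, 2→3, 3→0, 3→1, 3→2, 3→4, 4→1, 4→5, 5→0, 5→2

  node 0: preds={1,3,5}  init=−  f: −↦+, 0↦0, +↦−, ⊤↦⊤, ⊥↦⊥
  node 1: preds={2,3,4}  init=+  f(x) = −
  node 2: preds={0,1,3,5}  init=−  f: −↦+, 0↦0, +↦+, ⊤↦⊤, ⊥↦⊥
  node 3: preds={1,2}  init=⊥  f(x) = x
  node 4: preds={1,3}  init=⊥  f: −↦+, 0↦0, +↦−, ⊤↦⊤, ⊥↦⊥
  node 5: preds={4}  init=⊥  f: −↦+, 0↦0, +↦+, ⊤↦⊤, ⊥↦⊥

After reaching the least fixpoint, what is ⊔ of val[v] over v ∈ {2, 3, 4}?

⊤

Iteration log — 9 steps:
  step 1. node 0  ⊔preds=+  new=−  stable
  step 2. node 1  ⊔preds=−  new=⊤  old=+  +wl: 0
  step 3. node 2  ⊔preds=⊤  new=⊤  old=−  +wl: 1
  step 4. node 3  ⊔preds=⊤  new=⊤  old=⊥  +wl: 2
  step 5. node 4  ⊔preds=⊤  new=⊤  old=⊥  +wl: 
  step 6. node 5  ⊔preds=⊤  new=⊤  old=⊥  +wl: 
  step 7. node 0  ⊔preds=⊤  new=⊤  old=−  +wl: 
  step 8. node 1  ⊔preds=⊤  new=⊤  stable
  step 9. node 2  ⊔preds=⊤  new=⊤  stable

Least fixpoint reached:
  node 0: ⊤
  node 1: ⊤
  node 2: ⊤
  node 3: ⊤
  node 4: ⊤
  node 5: ⊤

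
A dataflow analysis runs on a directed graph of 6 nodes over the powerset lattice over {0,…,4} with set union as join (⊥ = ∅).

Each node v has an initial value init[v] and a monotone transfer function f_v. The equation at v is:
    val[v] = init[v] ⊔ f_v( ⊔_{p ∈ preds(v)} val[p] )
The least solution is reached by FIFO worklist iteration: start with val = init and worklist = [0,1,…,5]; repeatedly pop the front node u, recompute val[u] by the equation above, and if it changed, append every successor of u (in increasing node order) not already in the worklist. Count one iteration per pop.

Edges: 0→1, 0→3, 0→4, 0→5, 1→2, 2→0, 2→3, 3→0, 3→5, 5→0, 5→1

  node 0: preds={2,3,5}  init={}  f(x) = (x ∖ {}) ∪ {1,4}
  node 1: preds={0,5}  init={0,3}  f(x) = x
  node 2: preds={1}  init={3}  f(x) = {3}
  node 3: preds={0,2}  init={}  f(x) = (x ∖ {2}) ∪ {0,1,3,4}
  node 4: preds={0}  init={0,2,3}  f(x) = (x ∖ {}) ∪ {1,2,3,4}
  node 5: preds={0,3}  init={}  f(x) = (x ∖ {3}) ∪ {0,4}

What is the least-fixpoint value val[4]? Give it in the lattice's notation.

{0,1,2,3,4}

Worklist (11 pops):
  #1 pop 0: in={3} → {1,3,4} (was {}); enqueue []
  #2 pop 1: in={1,3,4} → {0,1,3,4} (was {0,3}); enqueue []
  #3 pop 2: in={0,1,3,4} → {3} (no change)
  #4 pop 3: in={1,3,4} → {0,1,3,4} (was {}); enqueue [0]
  #5 pop 4: in={1,3,4} → {0,1,2,3,4} (was {0,2,3}); enqueue []
  #6 pop 5: in={0,1,3,4} → {0,1,4} (was {}); enqueue [1]
  #7 pop 0: in={0,1,3,4} → {0,1,3,4} (was {1,3,4}); enqueue [3,4,5]
  #8 pop 1: in={0,1,3,4} → {0,1,3,4} (no change)
  #9 pop 3: in={0,1,3,4} → {0,1,3,4} (no change)
  #10 pop 4: in={0,1,3,4} → {0,1,2,3,4} (no change)
  #11 pop 5: in={0,1,3,4} → {0,1,4} (no change)

Fixpoint:
  val[0] = {0,1,3,4}
  val[1] = {0,1,3,4}
  val[2] = {3}
  val[3] = {0,1,3,4}
  val[4] = {0,1,2,3,4}
  val[5] = {0,1,4}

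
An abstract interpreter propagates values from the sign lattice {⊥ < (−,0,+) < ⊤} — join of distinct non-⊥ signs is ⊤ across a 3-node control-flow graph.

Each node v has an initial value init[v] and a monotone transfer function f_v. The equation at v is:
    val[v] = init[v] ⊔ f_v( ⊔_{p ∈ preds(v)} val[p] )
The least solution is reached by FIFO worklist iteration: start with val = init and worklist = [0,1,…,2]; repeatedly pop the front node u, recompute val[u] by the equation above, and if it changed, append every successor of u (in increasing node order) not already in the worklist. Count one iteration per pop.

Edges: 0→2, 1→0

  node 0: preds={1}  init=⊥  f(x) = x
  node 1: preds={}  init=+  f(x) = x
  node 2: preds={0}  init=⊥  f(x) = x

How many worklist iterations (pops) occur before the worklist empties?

Iteration log — 3 steps:
  step 1. node 0  ⊔preds=+  new=+  old=⊥  +wl: 
  step 2. node 1  ⊔preds=⊥  new=+  stable
  step 3. node 2  ⊔preds=+  new=+  old=⊥  +wl: 

Least fixpoint reached:
  node 0: +
  node 1: +
  node 2: +

3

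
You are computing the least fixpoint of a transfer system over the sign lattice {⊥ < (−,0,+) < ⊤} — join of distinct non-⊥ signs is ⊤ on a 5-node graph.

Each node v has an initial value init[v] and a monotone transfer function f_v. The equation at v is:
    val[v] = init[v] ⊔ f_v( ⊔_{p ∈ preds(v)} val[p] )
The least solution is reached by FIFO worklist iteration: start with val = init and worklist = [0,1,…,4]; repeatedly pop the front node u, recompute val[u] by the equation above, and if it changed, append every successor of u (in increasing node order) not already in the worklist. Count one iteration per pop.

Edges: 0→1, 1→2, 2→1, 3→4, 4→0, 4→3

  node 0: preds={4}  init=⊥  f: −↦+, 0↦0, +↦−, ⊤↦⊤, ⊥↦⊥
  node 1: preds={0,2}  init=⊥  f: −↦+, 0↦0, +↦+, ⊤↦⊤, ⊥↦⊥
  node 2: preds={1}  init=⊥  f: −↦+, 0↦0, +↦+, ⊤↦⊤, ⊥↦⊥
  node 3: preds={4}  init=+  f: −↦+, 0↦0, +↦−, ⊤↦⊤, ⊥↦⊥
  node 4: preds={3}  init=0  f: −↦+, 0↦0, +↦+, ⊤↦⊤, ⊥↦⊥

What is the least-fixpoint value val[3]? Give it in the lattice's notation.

Iteration log — 11 steps:
  step 1. node 0  ⊔preds=0  new=0  old=⊥  +wl: 
  step 2. node 1  ⊔preds=0  new=0  old=⊥  +wl: 
  step 3. node 2  ⊔preds=0  new=0  old=⊥  +wl: 1
  step 4. node 3  ⊔preds=0  new=⊤  old=+  +wl: 
  step 5. node 4  ⊔preds=⊤  new=⊤  old=0  +wl: 0,3
  step 6. node 1  ⊔preds=0  new=0  stable
  step 7. node 0  ⊔preds=⊤  new=⊤  old=0  +wl: 1
  step 8. node 3  ⊔preds=⊤  new=⊤  stable
  step 9. node 1  ⊔preds=⊤  new=⊤  old=0  +wl: 2
  step 10. node 2  ⊔preds=⊤  new=⊤  old=0  +wl: 1
  step 11. node 1  ⊔preds=⊤  new=⊤  stable

Least fixpoint reached:
  node 0: ⊤
  node 1: ⊤
  node 2: ⊤
  node 3: ⊤
  node 4: ⊤

⊤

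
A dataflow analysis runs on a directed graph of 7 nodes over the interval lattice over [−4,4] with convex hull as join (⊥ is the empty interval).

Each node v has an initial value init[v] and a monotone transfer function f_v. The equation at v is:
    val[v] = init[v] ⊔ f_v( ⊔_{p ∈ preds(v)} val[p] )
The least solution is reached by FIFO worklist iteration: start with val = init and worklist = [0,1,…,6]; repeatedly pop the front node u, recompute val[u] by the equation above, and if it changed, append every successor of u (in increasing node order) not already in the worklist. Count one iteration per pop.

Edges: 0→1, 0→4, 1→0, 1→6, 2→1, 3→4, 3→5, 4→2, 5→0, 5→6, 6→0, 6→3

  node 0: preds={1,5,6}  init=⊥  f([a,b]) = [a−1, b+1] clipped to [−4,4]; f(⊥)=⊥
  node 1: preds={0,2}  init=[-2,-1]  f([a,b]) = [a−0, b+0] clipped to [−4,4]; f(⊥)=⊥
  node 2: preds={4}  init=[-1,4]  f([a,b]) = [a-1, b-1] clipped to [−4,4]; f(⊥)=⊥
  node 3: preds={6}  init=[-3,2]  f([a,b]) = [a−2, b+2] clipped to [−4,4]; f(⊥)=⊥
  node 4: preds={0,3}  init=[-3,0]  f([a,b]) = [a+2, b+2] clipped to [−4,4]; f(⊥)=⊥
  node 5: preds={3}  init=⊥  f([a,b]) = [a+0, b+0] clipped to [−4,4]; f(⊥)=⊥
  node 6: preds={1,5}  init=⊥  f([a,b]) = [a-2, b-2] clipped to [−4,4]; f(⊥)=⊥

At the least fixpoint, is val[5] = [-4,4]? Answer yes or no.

Worklist (17 pops):
  #1 pop 0: in=[-2,-1] → [-3,0] (was ⊥); enqueue []
  #2 pop 1: in=[-3,4] → [-3,4] (was [-2,-1]); enqueue [0]
  #3 pop 2: in=[-3,0] → [-4,4] (was [-1,4]); enqueue [1]
  #4 pop 3: in=⊥ → [-3,2] (no change)
  #5 pop 4: in=[-3,2] → [-3,4] (was [-3,0]); enqueue [2]
  #6 pop 5: in=[-3,2] → [-3,2] (was ⊥); enqueue []
  #7 pop 6: in=[-3,4] → [-4,2] (was ⊥); enqueue [3]
  #8 pop 0: in=[-4,4] → [-4,4] (was [-3,0]); enqueue [4]
  #9 pop 1: in=[-4,4] → [-4,4] (was [-3,4]); enqueue [0,6]
  #10 pop 2: in=[-3,4] → [-4,4] (no change)
  #11 pop 3: in=[-4,2] → [-4,4] (was [-3,2]); enqueue [5]
  #12 pop 4: in=[-4,4] → [-3,4] (no change)
  #13 pop 0: in=[-4,4] → [-4,4] (no change)
  #14 pop 6: in=[-4,4] → [-4,2] (no change)
  #15 pop 5: in=[-4,4] → [-4,4] (was [-3,2]); enqueue [0,6]
  #16 pop 0: in=[-4,4] → [-4,4] (no change)
  #17 pop 6: in=[-4,4] → [-4,2] (no change)

Fixpoint:
  val[0] = [-4,4]
  val[1] = [-4,4]
  val[2] = [-4,4]
  val[3] = [-4,4]
  val[4] = [-3,4]
  val[5] = [-4,4]
  val[6] = [-4,2]

yes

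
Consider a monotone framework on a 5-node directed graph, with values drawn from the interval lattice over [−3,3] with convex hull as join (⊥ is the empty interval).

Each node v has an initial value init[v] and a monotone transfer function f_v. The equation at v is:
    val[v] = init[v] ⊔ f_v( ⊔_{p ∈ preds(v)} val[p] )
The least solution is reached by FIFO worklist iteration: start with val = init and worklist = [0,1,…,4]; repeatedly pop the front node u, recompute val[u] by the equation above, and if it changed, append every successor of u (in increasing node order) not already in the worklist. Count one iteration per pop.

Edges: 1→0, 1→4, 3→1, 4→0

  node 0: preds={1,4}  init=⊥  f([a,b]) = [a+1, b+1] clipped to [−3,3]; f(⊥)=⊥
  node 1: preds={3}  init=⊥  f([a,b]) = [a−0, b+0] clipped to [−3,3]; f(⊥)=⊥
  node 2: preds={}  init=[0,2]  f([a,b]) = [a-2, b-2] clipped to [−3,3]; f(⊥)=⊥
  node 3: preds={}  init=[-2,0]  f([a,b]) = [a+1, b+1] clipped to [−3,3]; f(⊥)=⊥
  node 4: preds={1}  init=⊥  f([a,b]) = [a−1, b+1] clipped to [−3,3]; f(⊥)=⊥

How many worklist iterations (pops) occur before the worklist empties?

Worklist (6 pops):
  #1 pop 0: in=⊥ → ⊥ (no change)
  #2 pop 1: in=[-2,0] → [-2,0] (was ⊥); enqueue [0]
  #3 pop 2: in=⊥ → [0,2] (no change)
  #4 pop 3: in=⊥ → [-2,0] (no change)
  #5 pop 4: in=[-2,0] → [-3,1] (was ⊥); enqueue []
  #6 pop 0: in=[-3,1] → [-2,2] (was ⊥); enqueue []

Fixpoint:
  val[0] = [-2,2]
  val[1] = [-2,0]
  val[2] = [0,2]
  val[3] = [-2,0]
  val[4] = [-3,1]

6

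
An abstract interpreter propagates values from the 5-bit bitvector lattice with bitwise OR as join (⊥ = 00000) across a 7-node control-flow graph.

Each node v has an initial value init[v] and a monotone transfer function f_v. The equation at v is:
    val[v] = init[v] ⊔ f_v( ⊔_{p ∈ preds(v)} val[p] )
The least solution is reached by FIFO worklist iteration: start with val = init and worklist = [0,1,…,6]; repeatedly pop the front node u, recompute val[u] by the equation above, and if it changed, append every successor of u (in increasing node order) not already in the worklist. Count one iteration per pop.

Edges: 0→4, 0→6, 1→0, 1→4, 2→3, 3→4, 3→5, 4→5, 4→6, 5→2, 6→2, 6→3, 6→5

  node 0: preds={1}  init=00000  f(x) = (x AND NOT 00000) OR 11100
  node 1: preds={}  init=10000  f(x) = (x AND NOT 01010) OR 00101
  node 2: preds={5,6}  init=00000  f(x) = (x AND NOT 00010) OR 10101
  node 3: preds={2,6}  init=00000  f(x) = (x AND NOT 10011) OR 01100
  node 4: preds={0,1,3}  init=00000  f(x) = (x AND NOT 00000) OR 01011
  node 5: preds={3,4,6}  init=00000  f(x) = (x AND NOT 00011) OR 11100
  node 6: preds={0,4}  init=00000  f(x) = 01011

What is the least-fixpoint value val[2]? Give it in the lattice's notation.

11101

Iteration log — 13 steps:
  step 1. node 0  ⊔preds=10000  new=11100  old=00000  +wl: 
  step 2. node 1  ⊔preds=00000  new=10101  old=10000  +wl: 0
  step 3. node 2  ⊔preds=00000  new=10101  old=00000  +wl: 
  step 4. node 3  ⊔preds=10101  new=01100  old=00000  +wl: 
  step 5. node 4  ⊔preds=11101  new=11111  old=00000  +wl: 
  step 6. node 5  ⊔preds=11111  new=11100  old=00000  +wl: 2
  step 7. node 6  ⊔preds=11111  new=01011  old=00000  +wl: 3,5
  step 8. node 0  ⊔preds=10101  new=11101  old=11100  +wl: 4,6
  step 9. node 2  ⊔preds=11111  new=11101  old=10101  +wl: 
  step 10. node 3  ⊔preds=11111  new=01100  stable
  step 11. node 5  ⊔preds=11111  new=11100  stable
  step 12. node 4  ⊔preds=11101  new=11111  stable
  step 13. node 6  ⊔preds=11111  new=01011  stable

Least fixpoint reached:
  node 0: 11101
  node 1: 10101
  node 2: 11101
  node 3: 01100
  node 4: 11111
  node 5: 11100
  node 6: 01011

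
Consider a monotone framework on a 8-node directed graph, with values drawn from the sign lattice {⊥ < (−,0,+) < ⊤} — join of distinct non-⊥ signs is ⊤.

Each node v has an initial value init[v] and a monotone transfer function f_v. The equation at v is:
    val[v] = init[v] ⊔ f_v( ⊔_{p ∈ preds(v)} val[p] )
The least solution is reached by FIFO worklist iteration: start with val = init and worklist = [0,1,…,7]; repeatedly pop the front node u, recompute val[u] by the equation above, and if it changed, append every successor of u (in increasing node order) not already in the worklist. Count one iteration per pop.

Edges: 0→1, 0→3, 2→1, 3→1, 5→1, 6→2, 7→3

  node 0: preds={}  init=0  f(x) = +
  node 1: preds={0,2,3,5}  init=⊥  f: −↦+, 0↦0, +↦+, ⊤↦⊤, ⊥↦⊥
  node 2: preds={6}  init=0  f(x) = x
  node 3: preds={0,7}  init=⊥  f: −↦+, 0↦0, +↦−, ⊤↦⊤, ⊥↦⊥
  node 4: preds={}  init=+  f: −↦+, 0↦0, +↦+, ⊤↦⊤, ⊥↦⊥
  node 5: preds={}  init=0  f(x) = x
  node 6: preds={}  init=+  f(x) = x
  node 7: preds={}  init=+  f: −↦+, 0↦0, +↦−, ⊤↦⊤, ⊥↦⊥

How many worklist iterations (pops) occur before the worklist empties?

Iteration log — 9 steps:
  step 1. node 0  ⊔preds=⊥  new=⊤  old=0  +wl: 
  step 2. node 1  ⊔preds=⊤  new=⊤  old=⊥  +wl: 
  step 3. node 2  ⊔preds=+  new=⊤  old=0  +wl: 1
  step 4. node 3  ⊔preds=⊤  new=⊤  old=⊥  +wl: 
  step 5. node 4  ⊔preds=⊥  new=+  stable
  step 6. node 5  ⊔preds=⊥  new=0  stable
  step 7. node 6  ⊔preds=⊥  new=+  stable
  step 8. node 7  ⊔preds=⊥  new=+  stable
  step 9. node 1  ⊔preds=⊤  new=⊤  stable

Least fixpoint reached:
  node 0: ⊤
  node 1: ⊤
  node 2: ⊤
  node 3: ⊤
  node 4: +
  node 5: 0
  node 6: +
  node 7: +

9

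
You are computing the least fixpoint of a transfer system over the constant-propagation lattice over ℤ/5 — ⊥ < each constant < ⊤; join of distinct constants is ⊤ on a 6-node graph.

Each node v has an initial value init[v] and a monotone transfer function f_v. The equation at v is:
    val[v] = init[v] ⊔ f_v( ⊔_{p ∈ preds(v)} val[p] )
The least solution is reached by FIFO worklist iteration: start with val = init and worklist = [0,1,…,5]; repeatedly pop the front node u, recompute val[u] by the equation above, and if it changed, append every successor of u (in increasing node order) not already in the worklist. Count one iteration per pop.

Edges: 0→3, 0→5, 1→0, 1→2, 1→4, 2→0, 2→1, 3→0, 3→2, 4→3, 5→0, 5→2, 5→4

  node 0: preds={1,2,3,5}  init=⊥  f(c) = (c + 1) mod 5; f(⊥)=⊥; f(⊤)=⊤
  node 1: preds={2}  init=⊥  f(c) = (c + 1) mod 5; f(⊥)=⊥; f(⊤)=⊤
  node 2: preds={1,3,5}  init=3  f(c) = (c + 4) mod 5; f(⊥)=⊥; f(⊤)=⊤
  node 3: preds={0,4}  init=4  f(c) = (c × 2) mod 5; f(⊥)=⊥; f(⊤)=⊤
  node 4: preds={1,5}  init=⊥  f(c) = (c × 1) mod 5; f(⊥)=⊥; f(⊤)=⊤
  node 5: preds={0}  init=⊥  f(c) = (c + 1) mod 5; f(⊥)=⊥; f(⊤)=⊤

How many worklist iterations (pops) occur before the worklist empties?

Trace (16 dequeues):
  [1] u=0 | in ⊤ | out ⊤ | prev ⊥ | push {}
  [2] u=1 | in 3 | out 4 | prev ⊥ | push {0}
  [3] u=2 | in 4 | out 3 | ==
  [4] u=3 | in ⊤ | out ⊤ | prev 4 | push {2}
  [5] u=4 | in 4 | out 4 | prev ⊥ | push {3}
  [6] u=5 | in ⊤ | out ⊤ | prev ⊥ | push {4}
  [7] u=0 | in ⊤ | out ⊤ | ==
  [8] u=2 | in ⊤ | out ⊤ | prev 3 | push {0,1}
  [9] u=3 | in ⊤ | out ⊤ | ==
  [10] u=4 | in ⊤ | out ⊤ | prev 4 | push {3}
  [11] u=0 | in ⊤ | out ⊤ | ==
  [12] u=1 | in ⊤ | out ⊤ | prev 4 | push {0,2,4}
  [13] u=3 | in ⊤ | out ⊤ | ==
  [14] u=0 | in ⊤ | out ⊤ | ==
  [15] u=2 | in ⊤ | out ⊤ | ==
  [16] u=4 | in ⊤ | out ⊤ | ==

Converged values:
  [0] ⊤
  [1] ⊤
  [2] ⊤
  [3] ⊤
  [4] ⊤
  [5] ⊤

16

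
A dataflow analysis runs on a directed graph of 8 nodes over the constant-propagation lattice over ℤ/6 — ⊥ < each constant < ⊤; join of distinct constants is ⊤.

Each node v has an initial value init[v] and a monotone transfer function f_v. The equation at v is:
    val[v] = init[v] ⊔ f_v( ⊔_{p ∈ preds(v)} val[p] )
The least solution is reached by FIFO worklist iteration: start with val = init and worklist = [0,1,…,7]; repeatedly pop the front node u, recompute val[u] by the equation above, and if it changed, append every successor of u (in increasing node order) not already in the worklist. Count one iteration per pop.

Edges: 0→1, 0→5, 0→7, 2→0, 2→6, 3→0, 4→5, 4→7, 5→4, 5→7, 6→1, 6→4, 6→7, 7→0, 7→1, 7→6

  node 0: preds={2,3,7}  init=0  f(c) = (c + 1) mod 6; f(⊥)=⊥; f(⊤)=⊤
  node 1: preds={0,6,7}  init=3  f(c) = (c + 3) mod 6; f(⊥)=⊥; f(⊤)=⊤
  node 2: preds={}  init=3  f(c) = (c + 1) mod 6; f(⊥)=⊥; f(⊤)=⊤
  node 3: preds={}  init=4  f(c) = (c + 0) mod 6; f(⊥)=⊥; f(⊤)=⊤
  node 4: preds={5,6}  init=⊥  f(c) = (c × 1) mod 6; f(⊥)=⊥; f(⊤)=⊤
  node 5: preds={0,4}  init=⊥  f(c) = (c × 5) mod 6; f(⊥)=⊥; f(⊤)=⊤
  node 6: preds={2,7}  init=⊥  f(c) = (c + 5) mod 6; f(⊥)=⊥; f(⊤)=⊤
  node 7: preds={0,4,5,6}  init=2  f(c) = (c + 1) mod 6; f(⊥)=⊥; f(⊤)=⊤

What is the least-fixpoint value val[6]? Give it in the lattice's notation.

⊤

Iteration log — 14 steps:
  step 1. node 0  ⊔preds=⊤  new=⊤  old=0  +wl: 
  step 2. node 1  ⊔preds=⊤  new=⊤  old=3  +wl: 
  step 3. node 2  ⊔preds=⊥  new=3  stable
  step 4. node 3  ⊔preds=⊥  new=4  stable
  step 5. node 4  ⊔preds=⊥  new=⊥  stable
  step 6. node 5  ⊔preds=⊤  new=⊤  old=⊥  +wl: 4
  step 7. node 6  ⊔preds=⊤  new=⊤  old=⊥  +wl: 1
  step 8. node 7  ⊔preds=⊤  new=⊤  old=2  +wl: 0,6
  step 9. node 4  ⊔preds=⊤  new=⊤  old=⊥  +wl: 5,7
  step 10. node 1  ⊔preds=⊤  new=⊤  stable
  step 11. node 0  ⊔preds=⊤  new=⊤  stable
  step 12. node 6  ⊔preds=⊤  new=⊤  stable
  step 13. node 5  ⊔preds=⊤  new=⊤  stable
  step 14. node 7  ⊔preds=⊤  new=⊤  stable

Least fixpoint reached:
  node 0: ⊤
  node 1: ⊤
  node 2: 3
  node 3: 4
  node 4: ⊤
  node 5: ⊤
  node 6: ⊤
  node 7: ⊤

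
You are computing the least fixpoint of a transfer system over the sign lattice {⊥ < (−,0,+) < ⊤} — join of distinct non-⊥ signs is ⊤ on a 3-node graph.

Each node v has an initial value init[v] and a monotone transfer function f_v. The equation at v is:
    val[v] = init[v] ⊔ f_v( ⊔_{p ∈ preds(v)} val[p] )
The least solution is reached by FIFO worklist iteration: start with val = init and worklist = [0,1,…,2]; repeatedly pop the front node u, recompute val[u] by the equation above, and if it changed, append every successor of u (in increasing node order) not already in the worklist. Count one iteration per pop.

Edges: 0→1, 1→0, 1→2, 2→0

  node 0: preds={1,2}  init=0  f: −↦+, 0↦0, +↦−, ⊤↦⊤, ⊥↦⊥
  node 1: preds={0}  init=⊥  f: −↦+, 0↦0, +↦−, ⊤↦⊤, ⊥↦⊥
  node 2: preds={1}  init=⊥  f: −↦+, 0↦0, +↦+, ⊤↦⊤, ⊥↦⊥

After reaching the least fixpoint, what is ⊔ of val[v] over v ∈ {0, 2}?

Iteration log — 4 steps:
  step 1. node 0  ⊔preds=⊥  new=0  stable
  step 2. node 1  ⊔preds=0  new=0  old=⊥  +wl: 0
  step 3. node 2  ⊔preds=0  new=0  old=⊥  +wl: 
  step 4. node 0  ⊔preds=0  new=0  stable

Least fixpoint reached:
  node 0: 0
  node 1: 0
  node 2: 0

0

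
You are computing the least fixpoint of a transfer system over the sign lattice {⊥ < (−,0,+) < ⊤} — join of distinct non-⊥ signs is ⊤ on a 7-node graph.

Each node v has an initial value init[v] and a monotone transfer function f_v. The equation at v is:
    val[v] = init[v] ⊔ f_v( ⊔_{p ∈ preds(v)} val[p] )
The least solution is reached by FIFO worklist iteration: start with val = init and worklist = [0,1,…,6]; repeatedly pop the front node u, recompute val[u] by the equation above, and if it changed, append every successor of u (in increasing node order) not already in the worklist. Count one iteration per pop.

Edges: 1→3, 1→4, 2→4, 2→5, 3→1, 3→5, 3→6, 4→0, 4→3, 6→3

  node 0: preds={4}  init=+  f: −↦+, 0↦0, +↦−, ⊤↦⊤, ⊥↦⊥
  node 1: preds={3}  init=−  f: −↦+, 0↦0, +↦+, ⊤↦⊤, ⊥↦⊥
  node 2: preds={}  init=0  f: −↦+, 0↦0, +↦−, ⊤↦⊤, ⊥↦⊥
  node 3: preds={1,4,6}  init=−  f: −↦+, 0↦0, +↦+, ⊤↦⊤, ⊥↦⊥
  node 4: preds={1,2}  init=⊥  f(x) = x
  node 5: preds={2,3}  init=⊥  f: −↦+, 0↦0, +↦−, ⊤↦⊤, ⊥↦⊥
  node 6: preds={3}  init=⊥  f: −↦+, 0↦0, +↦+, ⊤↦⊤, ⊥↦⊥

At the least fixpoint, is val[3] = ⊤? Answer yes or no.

Trace (10 dequeues):
  [1] u=0 | in ⊥ | out + | ==
  [2] u=1 | in − | out ⊤ | prev − | push {}
  [3] u=2 | in ⊥ | out 0 | ==
  [4] u=3 | in ⊤ | out ⊤ | prev − | push {1}
  [5] u=4 | in ⊤ | out ⊤ | prev ⊥ | push {0,3}
  [6] u=5 | in ⊤ | out ⊤ | prev ⊥ | push {}
  [7] u=6 | in ⊤ | out ⊤ | prev ⊥ | push {}
  [8] u=1 | in ⊤ | out ⊤ | ==
  [9] u=0 | in ⊤ | out ⊤ | prev + | push {}
  [10] u=3 | in ⊤ | out ⊤ | ==

Converged values:
  [0] ⊤
  [1] ⊤
  [2] 0
  [3] ⊤
  [4] ⊤
  [5] ⊤
  [6] ⊤

yes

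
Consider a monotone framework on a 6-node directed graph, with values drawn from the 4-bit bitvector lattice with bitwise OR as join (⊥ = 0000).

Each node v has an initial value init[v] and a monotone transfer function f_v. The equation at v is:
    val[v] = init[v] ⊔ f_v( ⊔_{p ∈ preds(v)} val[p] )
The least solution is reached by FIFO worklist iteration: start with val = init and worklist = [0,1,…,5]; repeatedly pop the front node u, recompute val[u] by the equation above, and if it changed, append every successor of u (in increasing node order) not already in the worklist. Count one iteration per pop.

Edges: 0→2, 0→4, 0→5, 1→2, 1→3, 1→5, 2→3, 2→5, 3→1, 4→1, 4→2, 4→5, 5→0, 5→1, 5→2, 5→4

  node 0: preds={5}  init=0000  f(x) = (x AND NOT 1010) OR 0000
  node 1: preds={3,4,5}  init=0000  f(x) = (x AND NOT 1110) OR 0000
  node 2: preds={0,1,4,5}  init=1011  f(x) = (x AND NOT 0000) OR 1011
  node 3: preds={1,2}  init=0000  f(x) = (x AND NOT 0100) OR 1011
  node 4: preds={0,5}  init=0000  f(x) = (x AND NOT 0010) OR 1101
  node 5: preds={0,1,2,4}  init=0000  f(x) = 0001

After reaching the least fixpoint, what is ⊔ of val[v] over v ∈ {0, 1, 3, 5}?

Trace (13 dequeues):
  [1] u=0 | in 0000 | out 0000 | ==
  [2] u=1 | in 0000 | out 0000 | ==
  [3] u=2 | in 0000 | out 1011 | ==
  [4] u=3 | in 1011 | out 1011 | prev 0000 | push {1}
  [5] u=4 | in 0000 | out 1101 | prev 0000 | push {2}
  [6] u=5 | in 1111 | out 0001 | prev 0000 | push {0,4}
  [7] u=1 | in 1111 | out 0001 | prev 0000 | push {3,5}
  [8] u=2 | in 1101 | out 1111 | prev 1011 | push {}
  [9] u=0 | in 0001 | out 0001 | prev 0000 | push {2}
  [10] u=4 | in 0001 | out 1101 | ==
  [11] u=3 | in 1111 | out 1011 | ==
  [12] u=5 | in 1111 | out 0001 | ==
  [13] u=2 | in 1101 | out 1111 | ==

Converged values:
  [0] 0001
  [1] 0001
  [2] 1111
  [3] 1011
  [4] 1101
  [5] 0001

1011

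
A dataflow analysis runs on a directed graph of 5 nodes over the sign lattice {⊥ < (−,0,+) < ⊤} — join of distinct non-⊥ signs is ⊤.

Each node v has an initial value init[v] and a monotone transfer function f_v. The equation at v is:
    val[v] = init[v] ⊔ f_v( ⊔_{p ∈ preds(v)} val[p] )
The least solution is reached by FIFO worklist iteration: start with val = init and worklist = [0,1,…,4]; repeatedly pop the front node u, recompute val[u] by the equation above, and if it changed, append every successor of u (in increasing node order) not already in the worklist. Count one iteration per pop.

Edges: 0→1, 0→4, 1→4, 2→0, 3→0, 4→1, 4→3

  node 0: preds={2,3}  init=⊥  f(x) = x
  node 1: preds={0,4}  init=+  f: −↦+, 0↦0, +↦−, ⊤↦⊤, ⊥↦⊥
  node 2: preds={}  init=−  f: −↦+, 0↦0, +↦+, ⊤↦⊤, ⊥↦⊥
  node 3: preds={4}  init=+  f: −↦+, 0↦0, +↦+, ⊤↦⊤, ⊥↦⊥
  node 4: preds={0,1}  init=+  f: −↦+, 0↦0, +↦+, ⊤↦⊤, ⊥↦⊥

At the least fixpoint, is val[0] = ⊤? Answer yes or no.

Worklist (8 pops):
  #1 pop 0: in=⊤ → ⊤ (was ⊥); enqueue []
  #2 pop 1: in=⊤ → ⊤ (was +); enqueue []
  #3 pop 2: in=⊥ → − (no change)
  #4 pop 3: in=+ → + (no change)
  #5 pop 4: in=⊤ → ⊤ (was +); enqueue [1,3]
  #6 pop 1: in=⊤ → ⊤ (no change)
  #7 pop 3: in=⊤ → ⊤ (was +); enqueue [0]
  #8 pop 0: in=⊤ → ⊤ (no change)

Fixpoint:
  val[0] = ⊤
  val[1] = ⊤
  val[2] = −
  val[3] = ⊤
  val[4] = ⊤

yes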